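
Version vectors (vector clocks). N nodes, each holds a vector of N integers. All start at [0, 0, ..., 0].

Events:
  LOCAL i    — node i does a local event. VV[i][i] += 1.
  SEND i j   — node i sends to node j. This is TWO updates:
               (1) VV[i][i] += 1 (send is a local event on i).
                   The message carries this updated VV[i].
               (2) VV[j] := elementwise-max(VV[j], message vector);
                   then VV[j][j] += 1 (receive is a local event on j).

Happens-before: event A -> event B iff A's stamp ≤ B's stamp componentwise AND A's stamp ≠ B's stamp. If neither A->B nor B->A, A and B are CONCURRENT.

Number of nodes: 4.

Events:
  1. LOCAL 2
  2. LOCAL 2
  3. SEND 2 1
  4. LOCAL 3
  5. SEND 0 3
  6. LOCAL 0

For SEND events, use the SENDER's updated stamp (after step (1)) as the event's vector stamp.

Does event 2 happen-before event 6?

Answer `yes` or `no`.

Initial: VV[0]=[0, 0, 0, 0]
Initial: VV[1]=[0, 0, 0, 0]
Initial: VV[2]=[0, 0, 0, 0]
Initial: VV[3]=[0, 0, 0, 0]
Event 1: LOCAL 2: VV[2][2]++ -> VV[2]=[0, 0, 1, 0]
Event 2: LOCAL 2: VV[2][2]++ -> VV[2]=[0, 0, 2, 0]
Event 3: SEND 2->1: VV[2][2]++ -> VV[2]=[0, 0, 3, 0], msg_vec=[0, 0, 3, 0]; VV[1]=max(VV[1],msg_vec) then VV[1][1]++ -> VV[1]=[0, 1, 3, 0]
Event 4: LOCAL 3: VV[3][3]++ -> VV[3]=[0, 0, 0, 1]
Event 5: SEND 0->3: VV[0][0]++ -> VV[0]=[1, 0, 0, 0], msg_vec=[1, 0, 0, 0]; VV[3]=max(VV[3],msg_vec) then VV[3][3]++ -> VV[3]=[1, 0, 0, 2]
Event 6: LOCAL 0: VV[0][0]++ -> VV[0]=[2, 0, 0, 0]
Event 2 stamp: [0, 0, 2, 0]
Event 6 stamp: [2, 0, 0, 0]
[0, 0, 2, 0] <= [2, 0, 0, 0]? False. Equal? False. Happens-before: False

Answer: no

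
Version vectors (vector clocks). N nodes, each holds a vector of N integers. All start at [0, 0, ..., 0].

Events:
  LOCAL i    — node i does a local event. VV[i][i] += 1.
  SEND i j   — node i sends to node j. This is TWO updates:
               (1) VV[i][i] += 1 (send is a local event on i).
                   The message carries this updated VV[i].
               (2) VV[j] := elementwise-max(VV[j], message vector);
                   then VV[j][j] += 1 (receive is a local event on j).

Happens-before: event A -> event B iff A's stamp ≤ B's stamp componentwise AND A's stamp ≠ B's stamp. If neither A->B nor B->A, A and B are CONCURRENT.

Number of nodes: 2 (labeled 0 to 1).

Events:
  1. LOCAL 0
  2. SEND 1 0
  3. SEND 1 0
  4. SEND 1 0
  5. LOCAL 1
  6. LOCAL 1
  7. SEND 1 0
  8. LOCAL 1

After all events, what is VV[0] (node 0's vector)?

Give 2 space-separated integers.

Answer: 5 6

Derivation:
Initial: VV[0]=[0, 0]
Initial: VV[1]=[0, 0]
Event 1: LOCAL 0: VV[0][0]++ -> VV[0]=[1, 0]
Event 2: SEND 1->0: VV[1][1]++ -> VV[1]=[0, 1], msg_vec=[0, 1]; VV[0]=max(VV[0],msg_vec) then VV[0][0]++ -> VV[0]=[2, 1]
Event 3: SEND 1->0: VV[1][1]++ -> VV[1]=[0, 2], msg_vec=[0, 2]; VV[0]=max(VV[0],msg_vec) then VV[0][0]++ -> VV[0]=[3, 2]
Event 4: SEND 1->0: VV[1][1]++ -> VV[1]=[0, 3], msg_vec=[0, 3]; VV[0]=max(VV[0],msg_vec) then VV[0][0]++ -> VV[0]=[4, 3]
Event 5: LOCAL 1: VV[1][1]++ -> VV[1]=[0, 4]
Event 6: LOCAL 1: VV[1][1]++ -> VV[1]=[0, 5]
Event 7: SEND 1->0: VV[1][1]++ -> VV[1]=[0, 6], msg_vec=[0, 6]; VV[0]=max(VV[0],msg_vec) then VV[0][0]++ -> VV[0]=[5, 6]
Event 8: LOCAL 1: VV[1][1]++ -> VV[1]=[0, 7]
Final vectors: VV[0]=[5, 6]; VV[1]=[0, 7]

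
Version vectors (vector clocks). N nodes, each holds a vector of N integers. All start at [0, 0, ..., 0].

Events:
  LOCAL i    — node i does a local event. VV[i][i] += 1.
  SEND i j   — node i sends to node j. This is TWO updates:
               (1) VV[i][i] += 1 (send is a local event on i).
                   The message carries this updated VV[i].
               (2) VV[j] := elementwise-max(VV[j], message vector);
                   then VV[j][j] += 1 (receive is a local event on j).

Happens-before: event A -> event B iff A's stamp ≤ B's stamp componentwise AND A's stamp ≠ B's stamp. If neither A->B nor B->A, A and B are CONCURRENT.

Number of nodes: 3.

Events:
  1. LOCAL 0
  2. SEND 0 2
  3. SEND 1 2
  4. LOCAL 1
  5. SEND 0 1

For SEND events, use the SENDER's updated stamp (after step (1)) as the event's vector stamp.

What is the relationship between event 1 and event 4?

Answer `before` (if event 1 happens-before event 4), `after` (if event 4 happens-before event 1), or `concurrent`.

Answer: concurrent

Derivation:
Initial: VV[0]=[0, 0, 0]
Initial: VV[1]=[0, 0, 0]
Initial: VV[2]=[0, 0, 0]
Event 1: LOCAL 0: VV[0][0]++ -> VV[0]=[1, 0, 0]
Event 2: SEND 0->2: VV[0][0]++ -> VV[0]=[2, 0, 0], msg_vec=[2, 0, 0]; VV[2]=max(VV[2],msg_vec) then VV[2][2]++ -> VV[2]=[2, 0, 1]
Event 3: SEND 1->2: VV[1][1]++ -> VV[1]=[0, 1, 0], msg_vec=[0, 1, 0]; VV[2]=max(VV[2],msg_vec) then VV[2][2]++ -> VV[2]=[2, 1, 2]
Event 4: LOCAL 1: VV[1][1]++ -> VV[1]=[0, 2, 0]
Event 5: SEND 0->1: VV[0][0]++ -> VV[0]=[3, 0, 0], msg_vec=[3, 0, 0]; VV[1]=max(VV[1],msg_vec) then VV[1][1]++ -> VV[1]=[3, 3, 0]
Event 1 stamp: [1, 0, 0]
Event 4 stamp: [0, 2, 0]
[1, 0, 0] <= [0, 2, 0]? False
[0, 2, 0] <= [1, 0, 0]? False
Relation: concurrent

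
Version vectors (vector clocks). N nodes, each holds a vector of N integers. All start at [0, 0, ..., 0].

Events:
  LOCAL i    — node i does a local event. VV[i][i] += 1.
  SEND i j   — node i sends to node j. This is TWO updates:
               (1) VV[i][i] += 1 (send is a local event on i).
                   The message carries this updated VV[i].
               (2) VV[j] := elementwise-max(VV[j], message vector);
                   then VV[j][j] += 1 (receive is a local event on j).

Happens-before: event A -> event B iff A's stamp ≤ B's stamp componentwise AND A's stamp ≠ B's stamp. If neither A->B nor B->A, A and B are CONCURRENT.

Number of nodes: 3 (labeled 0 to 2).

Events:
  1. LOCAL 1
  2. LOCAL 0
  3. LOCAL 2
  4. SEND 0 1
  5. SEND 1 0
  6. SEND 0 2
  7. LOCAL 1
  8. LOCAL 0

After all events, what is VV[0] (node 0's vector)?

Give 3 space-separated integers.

Answer: 5 3 0

Derivation:
Initial: VV[0]=[0, 0, 0]
Initial: VV[1]=[0, 0, 0]
Initial: VV[2]=[0, 0, 0]
Event 1: LOCAL 1: VV[1][1]++ -> VV[1]=[0, 1, 0]
Event 2: LOCAL 0: VV[0][0]++ -> VV[0]=[1, 0, 0]
Event 3: LOCAL 2: VV[2][2]++ -> VV[2]=[0, 0, 1]
Event 4: SEND 0->1: VV[0][0]++ -> VV[0]=[2, 0, 0], msg_vec=[2, 0, 0]; VV[1]=max(VV[1],msg_vec) then VV[1][1]++ -> VV[1]=[2, 2, 0]
Event 5: SEND 1->0: VV[1][1]++ -> VV[1]=[2, 3, 0], msg_vec=[2, 3, 0]; VV[0]=max(VV[0],msg_vec) then VV[0][0]++ -> VV[0]=[3, 3, 0]
Event 6: SEND 0->2: VV[0][0]++ -> VV[0]=[4, 3, 0], msg_vec=[4, 3, 0]; VV[2]=max(VV[2],msg_vec) then VV[2][2]++ -> VV[2]=[4, 3, 2]
Event 7: LOCAL 1: VV[1][1]++ -> VV[1]=[2, 4, 0]
Event 8: LOCAL 0: VV[0][0]++ -> VV[0]=[5, 3, 0]
Final vectors: VV[0]=[5, 3, 0]; VV[1]=[2, 4, 0]; VV[2]=[4, 3, 2]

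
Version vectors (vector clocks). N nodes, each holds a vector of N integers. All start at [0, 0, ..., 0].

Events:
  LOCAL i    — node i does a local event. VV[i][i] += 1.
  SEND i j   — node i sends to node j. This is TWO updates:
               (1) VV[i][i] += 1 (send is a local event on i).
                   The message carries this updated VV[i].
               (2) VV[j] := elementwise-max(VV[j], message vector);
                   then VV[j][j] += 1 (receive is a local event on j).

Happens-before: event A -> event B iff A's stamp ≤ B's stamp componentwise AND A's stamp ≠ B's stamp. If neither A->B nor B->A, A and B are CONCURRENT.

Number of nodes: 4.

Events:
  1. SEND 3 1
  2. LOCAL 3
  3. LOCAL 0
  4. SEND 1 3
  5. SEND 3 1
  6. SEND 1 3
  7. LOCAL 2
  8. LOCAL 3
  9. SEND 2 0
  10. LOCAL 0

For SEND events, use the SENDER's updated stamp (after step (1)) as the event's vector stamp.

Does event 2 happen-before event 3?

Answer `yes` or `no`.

Answer: no

Derivation:
Initial: VV[0]=[0, 0, 0, 0]
Initial: VV[1]=[0, 0, 0, 0]
Initial: VV[2]=[0, 0, 0, 0]
Initial: VV[3]=[0, 0, 0, 0]
Event 1: SEND 3->1: VV[3][3]++ -> VV[3]=[0, 0, 0, 1], msg_vec=[0, 0, 0, 1]; VV[1]=max(VV[1],msg_vec) then VV[1][1]++ -> VV[1]=[0, 1, 0, 1]
Event 2: LOCAL 3: VV[3][3]++ -> VV[3]=[0, 0, 0, 2]
Event 3: LOCAL 0: VV[0][0]++ -> VV[0]=[1, 0, 0, 0]
Event 4: SEND 1->3: VV[1][1]++ -> VV[1]=[0, 2, 0, 1], msg_vec=[0, 2, 0, 1]; VV[3]=max(VV[3],msg_vec) then VV[3][3]++ -> VV[3]=[0, 2, 0, 3]
Event 5: SEND 3->1: VV[3][3]++ -> VV[3]=[0, 2, 0, 4], msg_vec=[0, 2, 0, 4]; VV[1]=max(VV[1],msg_vec) then VV[1][1]++ -> VV[1]=[0, 3, 0, 4]
Event 6: SEND 1->3: VV[1][1]++ -> VV[1]=[0, 4, 0, 4], msg_vec=[0, 4, 0, 4]; VV[3]=max(VV[3],msg_vec) then VV[3][3]++ -> VV[3]=[0, 4, 0, 5]
Event 7: LOCAL 2: VV[2][2]++ -> VV[2]=[0, 0, 1, 0]
Event 8: LOCAL 3: VV[3][3]++ -> VV[3]=[0, 4, 0, 6]
Event 9: SEND 2->0: VV[2][2]++ -> VV[2]=[0, 0, 2, 0], msg_vec=[0, 0, 2, 0]; VV[0]=max(VV[0],msg_vec) then VV[0][0]++ -> VV[0]=[2, 0, 2, 0]
Event 10: LOCAL 0: VV[0][0]++ -> VV[0]=[3, 0, 2, 0]
Event 2 stamp: [0, 0, 0, 2]
Event 3 stamp: [1, 0, 0, 0]
[0, 0, 0, 2] <= [1, 0, 0, 0]? False. Equal? False. Happens-before: False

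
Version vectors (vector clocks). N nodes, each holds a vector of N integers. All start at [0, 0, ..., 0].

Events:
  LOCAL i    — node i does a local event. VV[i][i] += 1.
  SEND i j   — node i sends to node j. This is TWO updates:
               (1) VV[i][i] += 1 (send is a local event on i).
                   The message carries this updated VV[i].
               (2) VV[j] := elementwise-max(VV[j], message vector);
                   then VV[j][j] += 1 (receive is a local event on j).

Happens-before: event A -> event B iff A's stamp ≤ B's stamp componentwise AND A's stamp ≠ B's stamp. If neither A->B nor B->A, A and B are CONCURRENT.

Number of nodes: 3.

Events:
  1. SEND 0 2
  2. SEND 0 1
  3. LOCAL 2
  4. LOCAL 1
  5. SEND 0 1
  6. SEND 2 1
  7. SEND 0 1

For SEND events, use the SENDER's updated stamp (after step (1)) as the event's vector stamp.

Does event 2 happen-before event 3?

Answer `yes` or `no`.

Initial: VV[0]=[0, 0, 0]
Initial: VV[1]=[0, 0, 0]
Initial: VV[2]=[0, 0, 0]
Event 1: SEND 0->2: VV[0][0]++ -> VV[0]=[1, 0, 0], msg_vec=[1, 0, 0]; VV[2]=max(VV[2],msg_vec) then VV[2][2]++ -> VV[2]=[1, 0, 1]
Event 2: SEND 0->1: VV[0][0]++ -> VV[0]=[2, 0, 0], msg_vec=[2, 0, 0]; VV[1]=max(VV[1],msg_vec) then VV[1][1]++ -> VV[1]=[2, 1, 0]
Event 3: LOCAL 2: VV[2][2]++ -> VV[2]=[1, 0, 2]
Event 4: LOCAL 1: VV[1][1]++ -> VV[1]=[2, 2, 0]
Event 5: SEND 0->1: VV[0][0]++ -> VV[0]=[3, 0, 0], msg_vec=[3, 0, 0]; VV[1]=max(VV[1],msg_vec) then VV[1][1]++ -> VV[1]=[3, 3, 0]
Event 6: SEND 2->1: VV[2][2]++ -> VV[2]=[1, 0, 3], msg_vec=[1, 0, 3]; VV[1]=max(VV[1],msg_vec) then VV[1][1]++ -> VV[1]=[3, 4, 3]
Event 7: SEND 0->1: VV[0][0]++ -> VV[0]=[4, 0, 0], msg_vec=[4, 0, 0]; VV[1]=max(VV[1],msg_vec) then VV[1][1]++ -> VV[1]=[4, 5, 3]
Event 2 stamp: [2, 0, 0]
Event 3 stamp: [1, 0, 2]
[2, 0, 0] <= [1, 0, 2]? False. Equal? False. Happens-before: False

Answer: no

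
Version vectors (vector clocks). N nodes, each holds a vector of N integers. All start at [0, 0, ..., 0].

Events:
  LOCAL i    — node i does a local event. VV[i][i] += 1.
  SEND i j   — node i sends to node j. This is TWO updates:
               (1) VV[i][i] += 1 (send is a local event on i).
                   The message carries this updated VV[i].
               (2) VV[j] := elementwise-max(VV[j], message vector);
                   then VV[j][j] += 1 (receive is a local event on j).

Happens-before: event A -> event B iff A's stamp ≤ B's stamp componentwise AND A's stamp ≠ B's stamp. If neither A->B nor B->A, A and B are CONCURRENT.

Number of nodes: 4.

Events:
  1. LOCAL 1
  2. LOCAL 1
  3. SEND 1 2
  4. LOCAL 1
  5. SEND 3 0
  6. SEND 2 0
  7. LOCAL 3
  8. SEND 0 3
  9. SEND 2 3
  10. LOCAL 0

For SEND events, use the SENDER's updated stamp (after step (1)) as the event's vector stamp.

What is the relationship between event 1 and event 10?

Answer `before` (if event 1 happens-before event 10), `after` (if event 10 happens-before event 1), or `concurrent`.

Initial: VV[0]=[0, 0, 0, 0]
Initial: VV[1]=[0, 0, 0, 0]
Initial: VV[2]=[0, 0, 0, 0]
Initial: VV[3]=[0, 0, 0, 0]
Event 1: LOCAL 1: VV[1][1]++ -> VV[1]=[0, 1, 0, 0]
Event 2: LOCAL 1: VV[1][1]++ -> VV[1]=[0, 2, 0, 0]
Event 3: SEND 1->2: VV[1][1]++ -> VV[1]=[0, 3, 0, 0], msg_vec=[0, 3, 0, 0]; VV[2]=max(VV[2],msg_vec) then VV[2][2]++ -> VV[2]=[0, 3, 1, 0]
Event 4: LOCAL 1: VV[1][1]++ -> VV[1]=[0, 4, 0, 0]
Event 5: SEND 3->0: VV[3][3]++ -> VV[3]=[0, 0, 0, 1], msg_vec=[0, 0, 0, 1]; VV[0]=max(VV[0],msg_vec) then VV[0][0]++ -> VV[0]=[1, 0, 0, 1]
Event 6: SEND 2->0: VV[2][2]++ -> VV[2]=[0, 3, 2, 0], msg_vec=[0, 3, 2, 0]; VV[0]=max(VV[0],msg_vec) then VV[0][0]++ -> VV[0]=[2, 3, 2, 1]
Event 7: LOCAL 3: VV[3][3]++ -> VV[3]=[0, 0, 0, 2]
Event 8: SEND 0->3: VV[0][0]++ -> VV[0]=[3, 3, 2, 1], msg_vec=[3, 3, 2, 1]; VV[3]=max(VV[3],msg_vec) then VV[3][3]++ -> VV[3]=[3, 3, 2, 3]
Event 9: SEND 2->3: VV[2][2]++ -> VV[2]=[0, 3, 3, 0], msg_vec=[0, 3, 3, 0]; VV[3]=max(VV[3],msg_vec) then VV[3][3]++ -> VV[3]=[3, 3, 3, 4]
Event 10: LOCAL 0: VV[0][0]++ -> VV[0]=[4, 3, 2, 1]
Event 1 stamp: [0, 1, 0, 0]
Event 10 stamp: [4, 3, 2, 1]
[0, 1, 0, 0] <= [4, 3, 2, 1]? True
[4, 3, 2, 1] <= [0, 1, 0, 0]? False
Relation: before

Answer: before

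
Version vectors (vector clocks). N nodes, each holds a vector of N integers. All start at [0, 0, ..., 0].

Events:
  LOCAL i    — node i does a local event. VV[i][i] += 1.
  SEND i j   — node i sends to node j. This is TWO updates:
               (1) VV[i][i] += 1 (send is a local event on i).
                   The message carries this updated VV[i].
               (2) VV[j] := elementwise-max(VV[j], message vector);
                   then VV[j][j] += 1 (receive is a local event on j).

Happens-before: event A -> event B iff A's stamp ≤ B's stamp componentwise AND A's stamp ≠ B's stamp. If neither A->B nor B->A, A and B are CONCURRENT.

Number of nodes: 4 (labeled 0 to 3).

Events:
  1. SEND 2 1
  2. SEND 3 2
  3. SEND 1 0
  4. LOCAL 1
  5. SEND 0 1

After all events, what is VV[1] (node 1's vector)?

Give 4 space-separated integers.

Answer: 2 4 1 0

Derivation:
Initial: VV[0]=[0, 0, 0, 0]
Initial: VV[1]=[0, 0, 0, 0]
Initial: VV[2]=[0, 0, 0, 0]
Initial: VV[3]=[0, 0, 0, 0]
Event 1: SEND 2->1: VV[2][2]++ -> VV[2]=[0, 0, 1, 0], msg_vec=[0, 0, 1, 0]; VV[1]=max(VV[1],msg_vec) then VV[1][1]++ -> VV[1]=[0, 1, 1, 0]
Event 2: SEND 3->2: VV[3][3]++ -> VV[3]=[0, 0, 0, 1], msg_vec=[0, 0, 0, 1]; VV[2]=max(VV[2],msg_vec) then VV[2][2]++ -> VV[2]=[0, 0, 2, 1]
Event 3: SEND 1->0: VV[1][1]++ -> VV[1]=[0, 2, 1, 0], msg_vec=[0, 2, 1, 0]; VV[0]=max(VV[0],msg_vec) then VV[0][0]++ -> VV[0]=[1, 2, 1, 0]
Event 4: LOCAL 1: VV[1][1]++ -> VV[1]=[0, 3, 1, 0]
Event 5: SEND 0->1: VV[0][0]++ -> VV[0]=[2, 2, 1, 0], msg_vec=[2, 2, 1, 0]; VV[1]=max(VV[1],msg_vec) then VV[1][1]++ -> VV[1]=[2, 4, 1, 0]
Final vectors: VV[0]=[2, 2, 1, 0]; VV[1]=[2, 4, 1, 0]; VV[2]=[0, 0, 2, 1]; VV[3]=[0, 0, 0, 1]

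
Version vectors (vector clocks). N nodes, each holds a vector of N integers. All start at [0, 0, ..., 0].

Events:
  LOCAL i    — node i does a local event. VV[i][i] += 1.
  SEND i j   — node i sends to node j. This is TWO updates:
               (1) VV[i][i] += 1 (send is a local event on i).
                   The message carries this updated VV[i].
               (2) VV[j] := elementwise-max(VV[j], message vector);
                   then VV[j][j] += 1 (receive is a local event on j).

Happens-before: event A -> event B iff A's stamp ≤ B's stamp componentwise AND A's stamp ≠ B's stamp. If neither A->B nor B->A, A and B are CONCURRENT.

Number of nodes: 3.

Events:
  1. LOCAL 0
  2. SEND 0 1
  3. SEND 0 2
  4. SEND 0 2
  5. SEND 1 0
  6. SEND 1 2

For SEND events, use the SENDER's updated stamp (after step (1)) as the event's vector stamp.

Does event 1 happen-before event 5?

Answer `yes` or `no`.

Initial: VV[0]=[0, 0, 0]
Initial: VV[1]=[0, 0, 0]
Initial: VV[2]=[0, 0, 0]
Event 1: LOCAL 0: VV[0][0]++ -> VV[0]=[1, 0, 0]
Event 2: SEND 0->1: VV[0][0]++ -> VV[0]=[2, 0, 0], msg_vec=[2, 0, 0]; VV[1]=max(VV[1],msg_vec) then VV[1][1]++ -> VV[1]=[2, 1, 0]
Event 3: SEND 0->2: VV[0][0]++ -> VV[0]=[3, 0, 0], msg_vec=[3, 0, 0]; VV[2]=max(VV[2],msg_vec) then VV[2][2]++ -> VV[2]=[3, 0, 1]
Event 4: SEND 0->2: VV[0][0]++ -> VV[0]=[4, 0, 0], msg_vec=[4, 0, 0]; VV[2]=max(VV[2],msg_vec) then VV[2][2]++ -> VV[2]=[4, 0, 2]
Event 5: SEND 1->0: VV[1][1]++ -> VV[1]=[2, 2, 0], msg_vec=[2, 2, 0]; VV[0]=max(VV[0],msg_vec) then VV[0][0]++ -> VV[0]=[5, 2, 0]
Event 6: SEND 1->2: VV[1][1]++ -> VV[1]=[2, 3, 0], msg_vec=[2, 3, 0]; VV[2]=max(VV[2],msg_vec) then VV[2][2]++ -> VV[2]=[4, 3, 3]
Event 1 stamp: [1, 0, 0]
Event 5 stamp: [2, 2, 0]
[1, 0, 0] <= [2, 2, 0]? True. Equal? False. Happens-before: True

Answer: yes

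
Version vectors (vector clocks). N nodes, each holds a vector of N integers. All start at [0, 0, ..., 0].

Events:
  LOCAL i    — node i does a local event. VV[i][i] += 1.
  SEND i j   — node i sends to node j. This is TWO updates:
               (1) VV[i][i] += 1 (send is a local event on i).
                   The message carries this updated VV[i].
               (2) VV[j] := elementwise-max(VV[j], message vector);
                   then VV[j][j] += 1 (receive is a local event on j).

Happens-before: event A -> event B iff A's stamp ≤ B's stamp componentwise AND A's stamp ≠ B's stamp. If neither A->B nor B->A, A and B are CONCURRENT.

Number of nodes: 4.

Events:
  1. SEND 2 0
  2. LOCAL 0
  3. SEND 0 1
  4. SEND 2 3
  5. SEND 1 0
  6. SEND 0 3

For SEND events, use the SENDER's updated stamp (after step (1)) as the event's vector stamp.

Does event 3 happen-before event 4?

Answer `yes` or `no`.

Answer: no

Derivation:
Initial: VV[0]=[0, 0, 0, 0]
Initial: VV[1]=[0, 0, 0, 0]
Initial: VV[2]=[0, 0, 0, 0]
Initial: VV[3]=[0, 0, 0, 0]
Event 1: SEND 2->0: VV[2][2]++ -> VV[2]=[0, 0, 1, 0], msg_vec=[0, 0, 1, 0]; VV[0]=max(VV[0],msg_vec) then VV[0][0]++ -> VV[0]=[1, 0, 1, 0]
Event 2: LOCAL 0: VV[0][0]++ -> VV[0]=[2, 0, 1, 0]
Event 3: SEND 0->1: VV[0][0]++ -> VV[0]=[3, 0, 1, 0], msg_vec=[3, 0, 1, 0]; VV[1]=max(VV[1],msg_vec) then VV[1][1]++ -> VV[1]=[3, 1, 1, 0]
Event 4: SEND 2->3: VV[2][2]++ -> VV[2]=[0, 0, 2, 0], msg_vec=[0, 0, 2, 0]; VV[3]=max(VV[3],msg_vec) then VV[3][3]++ -> VV[3]=[0, 0, 2, 1]
Event 5: SEND 1->0: VV[1][1]++ -> VV[1]=[3, 2, 1, 0], msg_vec=[3, 2, 1, 0]; VV[0]=max(VV[0],msg_vec) then VV[0][0]++ -> VV[0]=[4, 2, 1, 0]
Event 6: SEND 0->3: VV[0][0]++ -> VV[0]=[5, 2, 1, 0], msg_vec=[5, 2, 1, 0]; VV[3]=max(VV[3],msg_vec) then VV[3][3]++ -> VV[3]=[5, 2, 2, 2]
Event 3 stamp: [3, 0, 1, 0]
Event 4 stamp: [0, 0, 2, 0]
[3, 0, 1, 0] <= [0, 0, 2, 0]? False. Equal? False. Happens-before: False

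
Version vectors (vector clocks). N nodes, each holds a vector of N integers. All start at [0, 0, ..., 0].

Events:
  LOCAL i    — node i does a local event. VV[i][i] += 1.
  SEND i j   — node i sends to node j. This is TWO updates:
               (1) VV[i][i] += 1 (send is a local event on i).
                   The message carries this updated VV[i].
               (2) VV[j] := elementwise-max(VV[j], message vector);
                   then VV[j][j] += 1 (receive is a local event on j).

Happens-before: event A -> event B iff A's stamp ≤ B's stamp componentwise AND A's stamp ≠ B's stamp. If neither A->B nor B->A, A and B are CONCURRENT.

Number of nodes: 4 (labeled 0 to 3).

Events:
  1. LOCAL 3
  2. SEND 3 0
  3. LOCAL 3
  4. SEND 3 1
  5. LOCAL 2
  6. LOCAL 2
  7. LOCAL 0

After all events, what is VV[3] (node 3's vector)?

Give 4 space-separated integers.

Answer: 0 0 0 4

Derivation:
Initial: VV[0]=[0, 0, 0, 0]
Initial: VV[1]=[0, 0, 0, 0]
Initial: VV[2]=[0, 0, 0, 0]
Initial: VV[3]=[0, 0, 0, 0]
Event 1: LOCAL 3: VV[3][3]++ -> VV[3]=[0, 0, 0, 1]
Event 2: SEND 3->0: VV[3][3]++ -> VV[3]=[0, 0, 0, 2], msg_vec=[0, 0, 0, 2]; VV[0]=max(VV[0],msg_vec) then VV[0][0]++ -> VV[0]=[1, 0, 0, 2]
Event 3: LOCAL 3: VV[3][3]++ -> VV[3]=[0, 0, 0, 3]
Event 4: SEND 3->1: VV[3][3]++ -> VV[3]=[0, 0, 0, 4], msg_vec=[0, 0, 0, 4]; VV[1]=max(VV[1],msg_vec) then VV[1][1]++ -> VV[1]=[0, 1, 0, 4]
Event 5: LOCAL 2: VV[2][2]++ -> VV[2]=[0, 0, 1, 0]
Event 6: LOCAL 2: VV[2][2]++ -> VV[2]=[0, 0, 2, 0]
Event 7: LOCAL 0: VV[0][0]++ -> VV[0]=[2, 0, 0, 2]
Final vectors: VV[0]=[2, 0, 0, 2]; VV[1]=[0, 1, 0, 4]; VV[2]=[0, 0, 2, 0]; VV[3]=[0, 0, 0, 4]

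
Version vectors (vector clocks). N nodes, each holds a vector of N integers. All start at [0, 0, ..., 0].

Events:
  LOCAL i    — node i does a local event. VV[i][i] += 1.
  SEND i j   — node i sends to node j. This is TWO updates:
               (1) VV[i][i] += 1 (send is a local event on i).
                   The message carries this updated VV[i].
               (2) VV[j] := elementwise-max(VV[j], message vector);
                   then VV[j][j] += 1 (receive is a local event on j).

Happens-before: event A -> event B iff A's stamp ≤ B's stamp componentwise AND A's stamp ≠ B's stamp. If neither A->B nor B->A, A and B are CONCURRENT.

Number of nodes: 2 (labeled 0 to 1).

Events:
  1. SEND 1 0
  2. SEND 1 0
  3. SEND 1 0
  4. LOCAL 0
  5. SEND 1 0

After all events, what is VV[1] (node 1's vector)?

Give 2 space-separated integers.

Initial: VV[0]=[0, 0]
Initial: VV[1]=[0, 0]
Event 1: SEND 1->0: VV[1][1]++ -> VV[1]=[0, 1], msg_vec=[0, 1]; VV[0]=max(VV[0],msg_vec) then VV[0][0]++ -> VV[0]=[1, 1]
Event 2: SEND 1->0: VV[1][1]++ -> VV[1]=[0, 2], msg_vec=[0, 2]; VV[0]=max(VV[0],msg_vec) then VV[0][0]++ -> VV[0]=[2, 2]
Event 3: SEND 1->0: VV[1][1]++ -> VV[1]=[0, 3], msg_vec=[0, 3]; VV[0]=max(VV[0],msg_vec) then VV[0][0]++ -> VV[0]=[3, 3]
Event 4: LOCAL 0: VV[0][0]++ -> VV[0]=[4, 3]
Event 5: SEND 1->0: VV[1][1]++ -> VV[1]=[0, 4], msg_vec=[0, 4]; VV[0]=max(VV[0],msg_vec) then VV[0][0]++ -> VV[0]=[5, 4]
Final vectors: VV[0]=[5, 4]; VV[1]=[0, 4]

Answer: 0 4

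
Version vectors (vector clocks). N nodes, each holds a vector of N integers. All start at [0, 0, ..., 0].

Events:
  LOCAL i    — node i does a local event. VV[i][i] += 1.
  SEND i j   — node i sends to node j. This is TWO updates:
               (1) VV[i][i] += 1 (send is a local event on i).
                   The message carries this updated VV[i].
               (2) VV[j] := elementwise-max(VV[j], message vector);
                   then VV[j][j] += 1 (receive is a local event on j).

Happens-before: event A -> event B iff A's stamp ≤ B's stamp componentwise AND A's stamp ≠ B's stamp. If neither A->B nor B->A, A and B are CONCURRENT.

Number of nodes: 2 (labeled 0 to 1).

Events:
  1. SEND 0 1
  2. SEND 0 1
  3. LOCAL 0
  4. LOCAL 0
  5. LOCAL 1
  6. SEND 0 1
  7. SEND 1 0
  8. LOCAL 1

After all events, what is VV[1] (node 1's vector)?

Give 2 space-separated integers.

Initial: VV[0]=[0, 0]
Initial: VV[1]=[0, 0]
Event 1: SEND 0->1: VV[0][0]++ -> VV[0]=[1, 0], msg_vec=[1, 0]; VV[1]=max(VV[1],msg_vec) then VV[1][1]++ -> VV[1]=[1, 1]
Event 2: SEND 0->1: VV[0][0]++ -> VV[0]=[2, 0], msg_vec=[2, 0]; VV[1]=max(VV[1],msg_vec) then VV[1][1]++ -> VV[1]=[2, 2]
Event 3: LOCAL 0: VV[0][0]++ -> VV[0]=[3, 0]
Event 4: LOCAL 0: VV[0][0]++ -> VV[0]=[4, 0]
Event 5: LOCAL 1: VV[1][1]++ -> VV[1]=[2, 3]
Event 6: SEND 0->1: VV[0][0]++ -> VV[0]=[5, 0], msg_vec=[5, 0]; VV[1]=max(VV[1],msg_vec) then VV[1][1]++ -> VV[1]=[5, 4]
Event 7: SEND 1->0: VV[1][1]++ -> VV[1]=[5, 5], msg_vec=[5, 5]; VV[0]=max(VV[0],msg_vec) then VV[0][0]++ -> VV[0]=[6, 5]
Event 8: LOCAL 1: VV[1][1]++ -> VV[1]=[5, 6]
Final vectors: VV[0]=[6, 5]; VV[1]=[5, 6]

Answer: 5 6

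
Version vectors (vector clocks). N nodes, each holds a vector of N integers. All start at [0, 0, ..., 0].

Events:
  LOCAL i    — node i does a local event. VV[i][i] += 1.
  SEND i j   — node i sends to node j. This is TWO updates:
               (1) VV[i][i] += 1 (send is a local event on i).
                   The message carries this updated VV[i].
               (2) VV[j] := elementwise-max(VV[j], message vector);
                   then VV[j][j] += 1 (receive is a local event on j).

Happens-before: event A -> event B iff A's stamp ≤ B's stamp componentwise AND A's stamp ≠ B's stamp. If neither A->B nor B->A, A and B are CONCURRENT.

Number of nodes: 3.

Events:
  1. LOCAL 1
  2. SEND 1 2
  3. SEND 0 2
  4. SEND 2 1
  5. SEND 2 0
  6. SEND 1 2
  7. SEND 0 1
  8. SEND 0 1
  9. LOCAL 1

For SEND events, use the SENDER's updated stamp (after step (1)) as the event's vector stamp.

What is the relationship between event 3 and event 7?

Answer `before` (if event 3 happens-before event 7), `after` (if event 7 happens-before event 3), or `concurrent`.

Initial: VV[0]=[0, 0, 0]
Initial: VV[1]=[0, 0, 0]
Initial: VV[2]=[0, 0, 0]
Event 1: LOCAL 1: VV[1][1]++ -> VV[1]=[0, 1, 0]
Event 2: SEND 1->2: VV[1][1]++ -> VV[1]=[0, 2, 0], msg_vec=[0, 2, 0]; VV[2]=max(VV[2],msg_vec) then VV[2][2]++ -> VV[2]=[0, 2, 1]
Event 3: SEND 0->2: VV[0][0]++ -> VV[0]=[1, 0, 0], msg_vec=[1, 0, 0]; VV[2]=max(VV[2],msg_vec) then VV[2][2]++ -> VV[2]=[1, 2, 2]
Event 4: SEND 2->1: VV[2][2]++ -> VV[2]=[1, 2, 3], msg_vec=[1, 2, 3]; VV[1]=max(VV[1],msg_vec) then VV[1][1]++ -> VV[1]=[1, 3, 3]
Event 5: SEND 2->0: VV[2][2]++ -> VV[2]=[1, 2, 4], msg_vec=[1, 2, 4]; VV[0]=max(VV[0],msg_vec) then VV[0][0]++ -> VV[0]=[2, 2, 4]
Event 6: SEND 1->2: VV[1][1]++ -> VV[1]=[1, 4, 3], msg_vec=[1, 4, 3]; VV[2]=max(VV[2],msg_vec) then VV[2][2]++ -> VV[2]=[1, 4, 5]
Event 7: SEND 0->1: VV[0][0]++ -> VV[0]=[3, 2, 4], msg_vec=[3, 2, 4]; VV[1]=max(VV[1],msg_vec) then VV[1][1]++ -> VV[1]=[3, 5, 4]
Event 8: SEND 0->1: VV[0][0]++ -> VV[0]=[4, 2, 4], msg_vec=[4, 2, 4]; VV[1]=max(VV[1],msg_vec) then VV[1][1]++ -> VV[1]=[4, 6, 4]
Event 9: LOCAL 1: VV[1][1]++ -> VV[1]=[4, 7, 4]
Event 3 stamp: [1, 0, 0]
Event 7 stamp: [3, 2, 4]
[1, 0, 0] <= [3, 2, 4]? True
[3, 2, 4] <= [1, 0, 0]? False
Relation: before

Answer: before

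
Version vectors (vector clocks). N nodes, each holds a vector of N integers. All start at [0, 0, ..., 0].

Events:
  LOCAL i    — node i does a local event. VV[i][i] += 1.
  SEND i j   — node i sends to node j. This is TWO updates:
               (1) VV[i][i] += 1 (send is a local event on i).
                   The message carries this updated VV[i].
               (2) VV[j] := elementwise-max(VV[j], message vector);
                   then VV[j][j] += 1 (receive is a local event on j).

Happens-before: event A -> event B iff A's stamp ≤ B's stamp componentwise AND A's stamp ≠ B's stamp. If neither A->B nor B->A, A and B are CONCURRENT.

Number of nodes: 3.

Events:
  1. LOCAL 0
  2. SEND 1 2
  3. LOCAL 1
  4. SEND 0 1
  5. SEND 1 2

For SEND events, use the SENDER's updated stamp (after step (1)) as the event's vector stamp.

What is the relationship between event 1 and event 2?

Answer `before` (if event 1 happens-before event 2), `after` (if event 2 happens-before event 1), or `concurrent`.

Initial: VV[0]=[0, 0, 0]
Initial: VV[1]=[0, 0, 0]
Initial: VV[2]=[0, 0, 0]
Event 1: LOCAL 0: VV[0][0]++ -> VV[0]=[1, 0, 0]
Event 2: SEND 1->2: VV[1][1]++ -> VV[1]=[0, 1, 0], msg_vec=[0, 1, 0]; VV[2]=max(VV[2],msg_vec) then VV[2][2]++ -> VV[2]=[0, 1, 1]
Event 3: LOCAL 1: VV[1][1]++ -> VV[1]=[0, 2, 0]
Event 4: SEND 0->1: VV[0][0]++ -> VV[0]=[2, 0, 0], msg_vec=[2, 0, 0]; VV[1]=max(VV[1],msg_vec) then VV[1][1]++ -> VV[1]=[2, 3, 0]
Event 5: SEND 1->2: VV[1][1]++ -> VV[1]=[2, 4, 0], msg_vec=[2, 4, 0]; VV[2]=max(VV[2],msg_vec) then VV[2][2]++ -> VV[2]=[2, 4, 2]
Event 1 stamp: [1, 0, 0]
Event 2 stamp: [0, 1, 0]
[1, 0, 0] <= [0, 1, 0]? False
[0, 1, 0] <= [1, 0, 0]? False
Relation: concurrent

Answer: concurrent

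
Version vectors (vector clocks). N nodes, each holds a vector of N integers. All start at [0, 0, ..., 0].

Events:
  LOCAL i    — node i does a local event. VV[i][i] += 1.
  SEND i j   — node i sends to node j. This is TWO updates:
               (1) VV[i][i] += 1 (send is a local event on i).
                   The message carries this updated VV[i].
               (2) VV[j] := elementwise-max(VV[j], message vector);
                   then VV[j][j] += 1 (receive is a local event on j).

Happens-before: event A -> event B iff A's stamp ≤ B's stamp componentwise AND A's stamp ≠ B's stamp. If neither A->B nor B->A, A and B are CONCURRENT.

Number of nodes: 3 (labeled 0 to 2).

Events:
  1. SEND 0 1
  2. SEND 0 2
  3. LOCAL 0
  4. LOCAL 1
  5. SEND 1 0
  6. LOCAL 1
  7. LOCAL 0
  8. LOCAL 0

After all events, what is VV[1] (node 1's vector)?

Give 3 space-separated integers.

Initial: VV[0]=[0, 0, 0]
Initial: VV[1]=[0, 0, 0]
Initial: VV[2]=[0, 0, 0]
Event 1: SEND 0->1: VV[0][0]++ -> VV[0]=[1, 0, 0], msg_vec=[1, 0, 0]; VV[1]=max(VV[1],msg_vec) then VV[1][1]++ -> VV[1]=[1, 1, 0]
Event 2: SEND 0->2: VV[0][0]++ -> VV[0]=[2, 0, 0], msg_vec=[2, 0, 0]; VV[2]=max(VV[2],msg_vec) then VV[2][2]++ -> VV[2]=[2, 0, 1]
Event 3: LOCAL 0: VV[0][0]++ -> VV[0]=[3, 0, 0]
Event 4: LOCAL 1: VV[1][1]++ -> VV[1]=[1, 2, 0]
Event 5: SEND 1->0: VV[1][1]++ -> VV[1]=[1, 3, 0], msg_vec=[1, 3, 0]; VV[0]=max(VV[0],msg_vec) then VV[0][0]++ -> VV[0]=[4, 3, 0]
Event 6: LOCAL 1: VV[1][1]++ -> VV[1]=[1, 4, 0]
Event 7: LOCAL 0: VV[0][0]++ -> VV[0]=[5, 3, 0]
Event 8: LOCAL 0: VV[0][0]++ -> VV[0]=[6, 3, 0]
Final vectors: VV[0]=[6, 3, 0]; VV[1]=[1, 4, 0]; VV[2]=[2, 0, 1]

Answer: 1 4 0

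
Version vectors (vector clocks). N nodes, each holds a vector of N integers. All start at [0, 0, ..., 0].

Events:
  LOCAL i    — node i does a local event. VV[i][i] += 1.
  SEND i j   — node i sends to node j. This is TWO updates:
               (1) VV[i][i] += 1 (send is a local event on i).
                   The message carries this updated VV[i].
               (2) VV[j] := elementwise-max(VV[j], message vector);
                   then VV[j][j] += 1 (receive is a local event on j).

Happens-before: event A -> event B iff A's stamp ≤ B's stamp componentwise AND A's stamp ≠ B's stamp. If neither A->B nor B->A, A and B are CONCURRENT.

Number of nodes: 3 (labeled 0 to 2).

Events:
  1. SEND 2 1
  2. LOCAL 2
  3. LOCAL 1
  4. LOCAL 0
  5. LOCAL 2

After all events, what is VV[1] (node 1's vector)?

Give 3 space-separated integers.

Initial: VV[0]=[0, 0, 0]
Initial: VV[1]=[0, 0, 0]
Initial: VV[2]=[0, 0, 0]
Event 1: SEND 2->1: VV[2][2]++ -> VV[2]=[0, 0, 1], msg_vec=[0, 0, 1]; VV[1]=max(VV[1],msg_vec) then VV[1][1]++ -> VV[1]=[0, 1, 1]
Event 2: LOCAL 2: VV[2][2]++ -> VV[2]=[0, 0, 2]
Event 3: LOCAL 1: VV[1][1]++ -> VV[1]=[0, 2, 1]
Event 4: LOCAL 0: VV[0][0]++ -> VV[0]=[1, 0, 0]
Event 5: LOCAL 2: VV[2][2]++ -> VV[2]=[0, 0, 3]
Final vectors: VV[0]=[1, 0, 0]; VV[1]=[0, 2, 1]; VV[2]=[0, 0, 3]

Answer: 0 2 1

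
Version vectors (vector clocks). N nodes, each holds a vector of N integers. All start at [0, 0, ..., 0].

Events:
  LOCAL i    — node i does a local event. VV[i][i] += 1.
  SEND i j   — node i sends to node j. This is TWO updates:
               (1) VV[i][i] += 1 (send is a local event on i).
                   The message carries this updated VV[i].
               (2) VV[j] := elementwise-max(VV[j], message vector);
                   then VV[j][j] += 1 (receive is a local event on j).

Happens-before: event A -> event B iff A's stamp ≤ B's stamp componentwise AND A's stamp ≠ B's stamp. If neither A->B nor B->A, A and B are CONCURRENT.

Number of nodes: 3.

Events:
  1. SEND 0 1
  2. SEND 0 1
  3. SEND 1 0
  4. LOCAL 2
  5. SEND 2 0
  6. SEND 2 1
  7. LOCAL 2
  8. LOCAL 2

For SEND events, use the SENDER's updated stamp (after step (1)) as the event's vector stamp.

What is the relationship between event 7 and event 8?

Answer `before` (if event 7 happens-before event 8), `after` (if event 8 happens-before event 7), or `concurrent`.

Answer: before

Derivation:
Initial: VV[0]=[0, 0, 0]
Initial: VV[1]=[0, 0, 0]
Initial: VV[2]=[0, 0, 0]
Event 1: SEND 0->1: VV[0][0]++ -> VV[0]=[1, 0, 0], msg_vec=[1, 0, 0]; VV[1]=max(VV[1],msg_vec) then VV[1][1]++ -> VV[1]=[1, 1, 0]
Event 2: SEND 0->1: VV[0][0]++ -> VV[0]=[2, 0, 0], msg_vec=[2, 0, 0]; VV[1]=max(VV[1],msg_vec) then VV[1][1]++ -> VV[1]=[2, 2, 0]
Event 3: SEND 1->0: VV[1][1]++ -> VV[1]=[2, 3, 0], msg_vec=[2, 3, 0]; VV[0]=max(VV[0],msg_vec) then VV[0][0]++ -> VV[0]=[3, 3, 0]
Event 4: LOCAL 2: VV[2][2]++ -> VV[2]=[0, 0, 1]
Event 5: SEND 2->0: VV[2][2]++ -> VV[2]=[0, 0, 2], msg_vec=[0, 0, 2]; VV[0]=max(VV[0],msg_vec) then VV[0][0]++ -> VV[0]=[4, 3, 2]
Event 6: SEND 2->1: VV[2][2]++ -> VV[2]=[0, 0, 3], msg_vec=[0, 0, 3]; VV[1]=max(VV[1],msg_vec) then VV[1][1]++ -> VV[1]=[2, 4, 3]
Event 7: LOCAL 2: VV[2][2]++ -> VV[2]=[0, 0, 4]
Event 8: LOCAL 2: VV[2][2]++ -> VV[2]=[0, 0, 5]
Event 7 stamp: [0, 0, 4]
Event 8 stamp: [0, 0, 5]
[0, 0, 4] <= [0, 0, 5]? True
[0, 0, 5] <= [0, 0, 4]? False
Relation: before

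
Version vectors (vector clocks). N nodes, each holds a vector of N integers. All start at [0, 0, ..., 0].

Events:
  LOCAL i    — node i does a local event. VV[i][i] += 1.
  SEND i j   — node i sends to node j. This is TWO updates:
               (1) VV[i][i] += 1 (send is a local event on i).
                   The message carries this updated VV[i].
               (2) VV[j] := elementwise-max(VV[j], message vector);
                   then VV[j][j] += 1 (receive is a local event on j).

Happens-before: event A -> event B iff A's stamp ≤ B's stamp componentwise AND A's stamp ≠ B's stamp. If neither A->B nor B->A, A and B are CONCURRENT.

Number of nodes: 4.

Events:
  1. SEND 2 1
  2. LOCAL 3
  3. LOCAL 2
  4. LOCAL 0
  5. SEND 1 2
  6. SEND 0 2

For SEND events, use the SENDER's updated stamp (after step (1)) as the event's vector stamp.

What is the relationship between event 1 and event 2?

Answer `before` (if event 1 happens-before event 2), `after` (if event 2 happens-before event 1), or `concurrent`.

Answer: concurrent

Derivation:
Initial: VV[0]=[0, 0, 0, 0]
Initial: VV[1]=[0, 0, 0, 0]
Initial: VV[2]=[0, 0, 0, 0]
Initial: VV[3]=[0, 0, 0, 0]
Event 1: SEND 2->1: VV[2][2]++ -> VV[2]=[0, 0, 1, 0], msg_vec=[0, 0, 1, 0]; VV[1]=max(VV[1],msg_vec) then VV[1][1]++ -> VV[1]=[0, 1, 1, 0]
Event 2: LOCAL 3: VV[3][3]++ -> VV[3]=[0, 0, 0, 1]
Event 3: LOCAL 2: VV[2][2]++ -> VV[2]=[0, 0, 2, 0]
Event 4: LOCAL 0: VV[0][0]++ -> VV[0]=[1, 0, 0, 0]
Event 5: SEND 1->2: VV[1][1]++ -> VV[1]=[0, 2, 1, 0], msg_vec=[0, 2, 1, 0]; VV[2]=max(VV[2],msg_vec) then VV[2][2]++ -> VV[2]=[0, 2, 3, 0]
Event 6: SEND 0->2: VV[0][0]++ -> VV[0]=[2, 0, 0, 0], msg_vec=[2, 0, 0, 0]; VV[2]=max(VV[2],msg_vec) then VV[2][2]++ -> VV[2]=[2, 2, 4, 0]
Event 1 stamp: [0, 0, 1, 0]
Event 2 stamp: [0, 0, 0, 1]
[0, 0, 1, 0] <= [0, 0, 0, 1]? False
[0, 0, 0, 1] <= [0, 0, 1, 0]? False
Relation: concurrent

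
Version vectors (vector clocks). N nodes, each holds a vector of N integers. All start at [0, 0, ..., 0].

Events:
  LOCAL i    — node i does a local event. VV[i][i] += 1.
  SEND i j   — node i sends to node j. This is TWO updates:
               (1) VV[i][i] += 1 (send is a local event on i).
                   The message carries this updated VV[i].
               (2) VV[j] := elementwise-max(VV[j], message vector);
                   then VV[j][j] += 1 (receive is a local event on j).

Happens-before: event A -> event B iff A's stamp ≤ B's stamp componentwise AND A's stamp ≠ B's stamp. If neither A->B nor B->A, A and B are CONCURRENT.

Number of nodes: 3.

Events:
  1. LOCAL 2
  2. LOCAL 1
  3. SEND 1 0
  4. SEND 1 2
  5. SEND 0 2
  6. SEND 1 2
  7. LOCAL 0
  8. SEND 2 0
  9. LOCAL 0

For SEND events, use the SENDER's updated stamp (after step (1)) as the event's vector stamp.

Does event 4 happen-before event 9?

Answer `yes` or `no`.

Initial: VV[0]=[0, 0, 0]
Initial: VV[1]=[0, 0, 0]
Initial: VV[2]=[0, 0, 0]
Event 1: LOCAL 2: VV[2][2]++ -> VV[2]=[0, 0, 1]
Event 2: LOCAL 1: VV[1][1]++ -> VV[1]=[0, 1, 0]
Event 3: SEND 1->0: VV[1][1]++ -> VV[1]=[0, 2, 0], msg_vec=[0, 2, 0]; VV[0]=max(VV[0],msg_vec) then VV[0][0]++ -> VV[0]=[1, 2, 0]
Event 4: SEND 1->2: VV[1][1]++ -> VV[1]=[0, 3, 0], msg_vec=[0, 3, 0]; VV[2]=max(VV[2],msg_vec) then VV[2][2]++ -> VV[2]=[0, 3, 2]
Event 5: SEND 0->2: VV[0][0]++ -> VV[0]=[2, 2, 0], msg_vec=[2, 2, 0]; VV[2]=max(VV[2],msg_vec) then VV[2][2]++ -> VV[2]=[2, 3, 3]
Event 6: SEND 1->2: VV[1][1]++ -> VV[1]=[0, 4, 0], msg_vec=[0, 4, 0]; VV[2]=max(VV[2],msg_vec) then VV[2][2]++ -> VV[2]=[2, 4, 4]
Event 7: LOCAL 0: VV[0][0]++ -> VV[0]=[3, 2, 0]
Event 8: SEND 2->0: VV[2][2]++ -> VV[2]=[2, 4, 5], msg_vec=[2, 4, 5]; VV[0]=max(VV[0],msg_vec) then VV[0][0]++ -> VV[0]=[4, 4, 5]
Event 9: LOCAL 0: VV[0][0]++ -> VV[0]=[5, 4, 5]
Event 4 stamp: [0, 3, 0]
Event 9 stamp: [5, 4, 5]
[0, 3, 0] <= [5, 4, 5]? True. Equal? False. Happens-before: True

Answer: yes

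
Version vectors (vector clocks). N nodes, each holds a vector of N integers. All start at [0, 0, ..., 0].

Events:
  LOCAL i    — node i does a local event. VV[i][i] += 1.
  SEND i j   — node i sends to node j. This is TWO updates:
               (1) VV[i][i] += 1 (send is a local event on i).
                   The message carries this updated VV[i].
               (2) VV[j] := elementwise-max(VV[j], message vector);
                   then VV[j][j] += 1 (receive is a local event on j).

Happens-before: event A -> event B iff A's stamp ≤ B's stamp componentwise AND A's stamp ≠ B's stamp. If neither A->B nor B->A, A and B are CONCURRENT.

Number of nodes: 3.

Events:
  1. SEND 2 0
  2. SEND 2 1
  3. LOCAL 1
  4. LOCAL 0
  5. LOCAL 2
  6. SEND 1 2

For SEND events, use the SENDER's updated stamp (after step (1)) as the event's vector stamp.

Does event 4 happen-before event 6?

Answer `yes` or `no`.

Answer: no

Derivation:
Initial: VV[0]=[0, 0, 0]
Initial: VV[1]=[0, 0, 0]
Initial: VV[2]=[0, 0, 0]
Event 1: SEND 2->0: VV[2][2]++ -> VV[2]=[0, 0, 1], msg_vec=[0, 0, 1]; VV[0]=max(VV[0],msg_vec) then VV[0][0]++ -> VV[0]=[1, 0, 1]
Event 2: SEND 2->1: VV[2][2]++ -> VV[2]=[0, 0, 2], msg_vec=[0, 0, 2]; VV[1]=max(VV[1],msg_vec) then VV[1][1]++ -> VV[1]=[0, 1, 2]
Event 3: LOCAL 1: VV[1][1]++ -> VV[1]=[0, 2, 2]
Event 4: LOCAL 0: VV[0][0]++ -> VV[0]=[2, 0, 1]
Event 5: LOCAL 2: VV[2][2]++ -> VV[2]=[0, 0, 3]
Event 6: SEND 1->2: VV[1][1]++ -> VV[1]=[0, 3, 2], msg_vec=[0, 3, 2]; VV[2]=max(VV[2],msg_vec) then VV[2][2]++ -> VV[2]=[0, 3, 4]
Event 4 stamp: [2, 0, 1]
Event 6 stamp: [0, 3, 2]
[2, 0, 1] <= [0, 3, 2]? False. Equal? False. Happens-before: False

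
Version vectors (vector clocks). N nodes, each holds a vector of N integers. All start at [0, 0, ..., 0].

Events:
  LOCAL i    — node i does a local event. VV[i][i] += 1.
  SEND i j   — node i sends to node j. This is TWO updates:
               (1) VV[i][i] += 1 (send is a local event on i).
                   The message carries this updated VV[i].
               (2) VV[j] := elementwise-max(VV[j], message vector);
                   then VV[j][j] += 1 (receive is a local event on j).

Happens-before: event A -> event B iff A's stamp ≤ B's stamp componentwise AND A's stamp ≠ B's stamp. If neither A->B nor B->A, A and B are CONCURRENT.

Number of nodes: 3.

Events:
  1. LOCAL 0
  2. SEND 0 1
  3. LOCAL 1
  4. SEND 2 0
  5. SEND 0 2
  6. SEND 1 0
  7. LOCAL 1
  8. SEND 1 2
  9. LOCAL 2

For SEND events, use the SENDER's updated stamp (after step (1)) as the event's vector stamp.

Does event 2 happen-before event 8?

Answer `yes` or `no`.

Initial: VV[0]=[0, 0, 0]
Initial: VV[1]=[0, 0, 0]
Initial: VV[2]=[0, 0, 0]
Event 1: LOCAL 0: VV[0][0]++ -> VV[0]=[1, 0, 0]
Event 2: SEND 0->1: VV[0][0]++ -> VV[0]=[2, 0, 0], msg_vec=[2, 0, 0]; VV[1]=max(VV[1],msg_vec) then VV[1][1]++ -> VV[1]=[2, 1, 0]
Event 3: LOCAL 1: VV[1][1]++ -> VV[1]=[2, 2, 0]
Event 4: SEND 2->0: VV[2][2]++ -> VV[2]=[0, 0, 1], msg_vec=[0, 0, 1]; VV[0]=max(VV[0],msg_vec) then VV[0][0]++ -> VV[0]=[3, 0, 1]
Event 5: SEND 0->2: VV[0][0]++ -> VV[0]=[4, 0, 1], msg_vec=[4, 0, 1]; VV[2]=max(VV[2],msg_vec) then VV[2][2]++ -> VV[2]=[4, 0, 2]
Event 6: SEND 1->0: VV[1][1]++ -> VV[1]=[2, 3, 0], msg_vec=[2, 3, 0]; VV[0]=max(VV[0],msg_vec) then VV[0][0]++ -> VV[0]=[5, 3, 1]
Event 7: LOCAL 1: VV[1][1]++ -> VV[1]=[2, 4, 0]
Event 8: SEND 1->2: VV[1][1]++ -> VV[1]=[2, 5, 0], msg_vec=[2, 5, 0]; VV[2]=max(VV[2],msg_vec) then VV[2][2]++ -> VV[2]=[4, 5, 3]
Event 9: LOCAL 2: VV[2][2]++ -> VV[2]=[4, 5, 4]
Event 2 stamp: [2, 0, 0]
Event 8 stamp: [2, 5, 0]
[2, 0, 0] <= [2, 5, 0]? True. Equal? False. Happens-before: True

Answer: yes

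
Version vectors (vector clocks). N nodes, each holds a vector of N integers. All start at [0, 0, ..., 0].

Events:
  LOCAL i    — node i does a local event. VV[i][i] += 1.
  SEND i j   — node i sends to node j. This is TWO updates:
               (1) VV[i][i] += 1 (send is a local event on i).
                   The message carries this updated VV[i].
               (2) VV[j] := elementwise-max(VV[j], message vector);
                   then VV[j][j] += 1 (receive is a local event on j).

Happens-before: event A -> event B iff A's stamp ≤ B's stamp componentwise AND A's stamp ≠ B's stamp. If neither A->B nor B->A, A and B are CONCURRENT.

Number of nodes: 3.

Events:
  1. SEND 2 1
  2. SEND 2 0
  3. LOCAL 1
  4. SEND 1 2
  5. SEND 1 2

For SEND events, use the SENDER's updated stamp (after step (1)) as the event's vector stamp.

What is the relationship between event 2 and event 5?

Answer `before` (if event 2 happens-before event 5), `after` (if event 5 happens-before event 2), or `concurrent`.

Answer: concurrent

Derivation:
Initial: VV[0]=[0, 0, 0]
Initial: VV[1]=[0, 0, 0]
Initial: VV[2]=[0, 0, 0]
Event 1: SEND 2->1: VV[2][2]++ -> VV[2]=[0, 0, 1], msg_vec=[0, 0, 1]; VV[1]=max(VV[1],msg_vec) then VV[1][1]++ -> VV[1]=[0, 1, 1]
Event 2: SEND 2->0: VV[2][2]++ -> VV[2]=[0, 0, 2], msg_vec=[0, 0, 2]; VV[0]=max(VV[0],msg_vec) then VV[0][0]++ -> VV[0]=[1, 0, 2]
Event 3: LOCAL 1: VV[1][1]++ -> VV[1]=[0, 2, 1]
Event 4: SEND 1->2: VV[1][1]++ -> VV[1]=[0, 3, 1], msg_vec=[0, 3, 1]; VV[2]=max(VV[2],msg_vec) then VV[2][2]++ -> VV[2]=[0, 3, 3]
Event 5: SEND 1->2: VV[1][1]++ -> VV[1]=[0, 4, 1], msg_vec=[0, 4, 1]; VV[2]=max(VV[2],msg_vec) then VV[2][2]++ -> VV[2]=[0, 4, 4]
Event 2 stamp: [0, 0, 2]
Event 5 stamp: [0, 4, 1]
[0, 0, 2] <= [0, 4, 1]? False
[0, 4, 1] <= [0, 0, 2]? False
Relation: concurrent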